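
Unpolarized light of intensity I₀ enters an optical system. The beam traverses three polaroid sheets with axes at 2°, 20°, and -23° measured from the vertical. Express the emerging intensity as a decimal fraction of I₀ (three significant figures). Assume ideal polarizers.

≈ 0.242 I₀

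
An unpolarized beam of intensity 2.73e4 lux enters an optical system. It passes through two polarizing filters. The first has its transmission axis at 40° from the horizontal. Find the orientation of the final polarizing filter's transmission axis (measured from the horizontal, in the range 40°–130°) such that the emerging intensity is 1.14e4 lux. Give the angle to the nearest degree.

Unpolarized light through the first polarizer → I₁ = ½ I₀, now polarized at 40°.
Target fraction: 1.14e4 / 2.73e4 lux = 0.4176 of I₀.
Need I₂/I₀ = 0.4176, so cos²(θ − 40°) = 0.4176 / 0.5 = 0.8352.
θ − 40° = arccos(√0.8352) = 24.0°, giving θ ≈ 40 + 24.0 = 64.0°.

θ ≈ 64°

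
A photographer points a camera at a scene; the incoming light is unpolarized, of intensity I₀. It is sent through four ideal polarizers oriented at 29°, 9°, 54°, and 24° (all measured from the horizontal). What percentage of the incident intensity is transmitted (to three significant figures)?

≈ 16.6%

Unpolarized light through the first polarizer → I₁ = ½ I₀, now polarized at 29°.
I₂ = I₁ cos²(9° − 29°) = 0.5 I₀ · cos²(20°) = 0.4415 I₀.
I₃ = I₂ cos²(54° − 9°) = 0.4415 I₀ · cos²(45°) = 0.2208 I₀.
I₄ = I₃ cos²(24° − 54°) = 0.2208 I₀ · cos²(30°) = 0.1656 I₀.
That is 16.56% of the incident intensity.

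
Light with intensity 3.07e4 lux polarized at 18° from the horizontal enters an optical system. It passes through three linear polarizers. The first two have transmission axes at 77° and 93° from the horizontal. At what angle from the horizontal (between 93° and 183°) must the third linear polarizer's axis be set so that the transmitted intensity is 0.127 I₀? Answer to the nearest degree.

I₁ = I₀ cos²(77° − 18°) = I₀ cos²(59°) = 0.2653 I₀.
I₂ = I₁ cos²(93° − 77°) = 0.2653 I₀ · cos²(16°) = 0.2451 I₀.
Need I₃/I₀ = 0.127, so cos²(θ − 93°) = 0.127 / 0.2451 = 0.5181.
θ − 93° = arccos(√0.5181) = 44.0°, giving θ ≈ 93 + 44.0 = 137.0°.

θ ≈ 137°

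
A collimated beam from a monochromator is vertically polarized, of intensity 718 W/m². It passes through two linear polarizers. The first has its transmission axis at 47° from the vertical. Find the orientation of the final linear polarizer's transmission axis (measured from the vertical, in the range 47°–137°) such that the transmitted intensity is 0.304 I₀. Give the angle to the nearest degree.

I₁ = I₀ cos²(47° − 0°) = I₀ cos²(47°) = 0.4651 I₀.
Need I₂/I₀ = 0.304, so cos²(θ − 47°) = 0.304 / 0.4651 = 0.6536.
θ − 47° = arccos(√0.6536) = 36.1°, giving θ ≈ 47 + 36.1 = 83.1°.

θ ≈ 83°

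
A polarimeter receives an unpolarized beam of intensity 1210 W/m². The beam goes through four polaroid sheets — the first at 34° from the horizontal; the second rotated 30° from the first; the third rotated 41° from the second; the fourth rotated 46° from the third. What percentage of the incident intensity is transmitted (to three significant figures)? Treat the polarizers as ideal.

Unpolarized light through the first polarizer → I₁ = 1210 W/m²/2 = 605 W/m², polarized at 34°.
I₂ = I₁ · cos²(30°) = 605 · 0.75 = 453.8 W/m².
I₃ = I₂ · cos²(41°) = 453.8 · 0.5696 = 258.4 W/m².
I₄ = I₃ · cos²(46°) = 258.4 · 0.4826 = 124.7 W/m².
That is 10.31% of the incident intensity.

≈ 10.3%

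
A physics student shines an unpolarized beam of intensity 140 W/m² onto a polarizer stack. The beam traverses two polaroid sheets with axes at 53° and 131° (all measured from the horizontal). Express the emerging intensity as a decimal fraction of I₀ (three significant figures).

I/I₀ ≈ 0.0216

Unpolarized light through the first polarizer → I₁ = 140 W/m²/2 = 70 W/m², polarized at 53°.
I₂ = I₁ · cos²(78°) = 70 · 0.04323 = 3.026 W/m².
Transmitted fraction = 0.02161.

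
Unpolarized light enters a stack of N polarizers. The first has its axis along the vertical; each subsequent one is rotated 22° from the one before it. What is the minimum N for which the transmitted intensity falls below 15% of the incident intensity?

First polarizer halves the unpolarized light: factor 1/2.
Each further stage multiplies by cos²(22°) = 0.8597.
After N polarizers: T = 0.5·0.8597^(N−1). Require T < 0.15 ⇒ N−1 > ln(0.15/0.5)/ln(0.8597) = 7.96, so N−1 ≥ 8 and N = 9.
Check: N=9 gives T = 0.1492 < 0.15; N=8 gives T = 0.1735.

N = 9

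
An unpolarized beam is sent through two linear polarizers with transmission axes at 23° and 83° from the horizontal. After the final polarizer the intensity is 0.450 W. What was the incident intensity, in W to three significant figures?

Unpolarized light through the first polarizer → I₁ = ½ I₀, now polarized at 23°.
I₂ = I₁ cos²(83° − 23°) = 0.5 I₀ · cos²(60°) = 0.125 I₀.
So 0.450 W = 0.125 I₀, giving I₀ = 0.450/0.125 = 3.6 W.

I₀ ≈ 3.60 W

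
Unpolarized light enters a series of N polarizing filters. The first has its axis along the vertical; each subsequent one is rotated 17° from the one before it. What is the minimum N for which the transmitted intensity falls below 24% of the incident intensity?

First polarizer halves the unpolarized light: factor 1/2.
Each further stage multiplies by cos²(17°) = 0.9145.
After N polarizers: T = 0.5·0.9145^(N−1). Require T < 0.24 ⇒ N−1 > ln(0.24/0.5)/ln(0.9145) = 8.21, so N−1 ≥ 9 and N = 10.
Check: N=10 gives T = 0.2237 < 0.24; N=9 gives T = 0.2446.

N = 10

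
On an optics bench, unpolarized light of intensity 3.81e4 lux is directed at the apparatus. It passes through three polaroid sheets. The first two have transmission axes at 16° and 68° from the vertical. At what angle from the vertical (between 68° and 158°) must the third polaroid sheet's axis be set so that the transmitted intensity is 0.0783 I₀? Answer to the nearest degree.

Unpolarized light through the first polarizer → I₁ = ½ I₀, now polarized at 16°.
I₂ = I₁ cos²(68° − 16°) = 0.5 I₀ · cos²(52°) = 0.1895 I₀.
Need I₃/I₀ = 0.0783, so cos²(θ − 68°) = 0.0783 / 0.1895 = 0.4132.
θ − 68° = arccos(√0.4132) = 50.0°, giving θ ≈ 68 + 50.0 = 118.0°.

θ ≈ 118°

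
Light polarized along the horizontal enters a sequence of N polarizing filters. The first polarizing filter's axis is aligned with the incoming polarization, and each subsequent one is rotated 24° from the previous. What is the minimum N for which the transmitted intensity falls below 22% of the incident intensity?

First polarizer is aligned with the polarization: full transmission.
Each further stage multiplies by cos²(24°) = 0.8346.
After N polarizers: T = 0.8346^(N−1). Require T < 0.22 ⇒ N−1 > ln(0.22)/ln(0.8346) = 8.37, so N−1 ≥ 9 and N = 10.
Check: N=10 gives T = 0.1964 < 0.22; N=9 gives T = 0.2353.

N = 10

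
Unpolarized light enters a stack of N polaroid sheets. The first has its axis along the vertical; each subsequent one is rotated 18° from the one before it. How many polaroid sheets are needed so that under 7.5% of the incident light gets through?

First polarizer halves the unpolarized light: factor 1/2.
Each further stage multiplies by cos²(18°) = 0.9045.
After N polarizers: T = 0.5·0.9045^(N−1). Require T < 0.075 ⇒ N−1 > ln(0.075/0.5)/ln(0.9045) = 18.90, so N−1 ≥ 19 and N = 20.
Check: N=20 gives T = 0.07427 < 0.075; N=19 gives T = 0.08211.

N = 20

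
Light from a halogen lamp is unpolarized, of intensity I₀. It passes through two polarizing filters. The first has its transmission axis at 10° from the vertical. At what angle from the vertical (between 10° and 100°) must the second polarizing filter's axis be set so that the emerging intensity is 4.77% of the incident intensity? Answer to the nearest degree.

θ ≈ 82°

Unpolarized light through the first polarizer → I₁ = ½ I₀, now polarized at 10°.
Need I₂/I₀ = 0.0477, so cos²(θ − 10°) = 0.0477 / 0.5 = 0.0954.
θ − 10° = arccos(√0.0954) = 72.0°, giving θ ≈ 10 + 72.0 = 82.0°.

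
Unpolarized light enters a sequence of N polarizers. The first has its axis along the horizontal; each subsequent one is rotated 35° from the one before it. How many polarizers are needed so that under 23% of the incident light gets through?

N = 3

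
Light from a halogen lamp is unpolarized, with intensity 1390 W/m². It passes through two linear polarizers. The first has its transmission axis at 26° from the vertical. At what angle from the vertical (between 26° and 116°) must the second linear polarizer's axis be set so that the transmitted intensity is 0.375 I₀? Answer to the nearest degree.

θ ≈ 56°

Unpolarized light through the first polarizer → I₁ = ½ I₀, now polarized at 26°.
Need I₂/I₀ = 0.375, so cos²(θ − 26°) = 0.375 / 0.5 = 0.75.
θ − 26° = arccos(√0.75) = 30.0°, giving θ ≈ 26 + 30.0 = 56.0°.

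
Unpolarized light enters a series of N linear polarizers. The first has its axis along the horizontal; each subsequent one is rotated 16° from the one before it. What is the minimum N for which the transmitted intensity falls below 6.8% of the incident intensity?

First polarizer halves the unpolarized light: factor 1/2.
Each further stage multiplies by cos²(16°) = 0.924.
After N polarizers: T = 0.5·0.924^(N−1). Require T < 0.068 ⇒ N−1 > ln(0.068/0.5)/ln(0.924) = 25.25, so N−1 ≥ 26 and N = 27.
Check: N=27 gives T = 0.06408 < 0.068; N=26 gives T = 0.06935.

N = 27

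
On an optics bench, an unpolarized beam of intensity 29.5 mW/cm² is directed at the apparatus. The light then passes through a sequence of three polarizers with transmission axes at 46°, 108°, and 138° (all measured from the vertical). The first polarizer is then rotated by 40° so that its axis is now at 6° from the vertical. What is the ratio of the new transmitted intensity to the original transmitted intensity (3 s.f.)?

Before rotation:
Unpolarized light through the first polarizer → I₁ = ½ I₀, now polarized at 46°.
I₂ = I₁ cos²(108° − 46°) = 0.5 I₀ · cos²(62°) = 0.1102 I₀.
I₃ = I₂ cos²(138° − 108°) = 0.1102 I₀ · cos²(30°) = 0.08265 I₀.
After rotation:
Unpolarized light through the first polarizer → I₁ = ½ I₀, now polarized at 6°.
Angle between axes 1 and 2: 78°. I₂ = 0.5 I₀ · cos²(78°) = 0.02161 I₀.
I₃ = I₂ cos²(138° − 108°) = 0.02161 I₀ · cos²(30°) = 0.01621 I₀.
Ratio = 0.01621 / 0.08265 = 0.1961.

I_new/I_old ≈ 0.196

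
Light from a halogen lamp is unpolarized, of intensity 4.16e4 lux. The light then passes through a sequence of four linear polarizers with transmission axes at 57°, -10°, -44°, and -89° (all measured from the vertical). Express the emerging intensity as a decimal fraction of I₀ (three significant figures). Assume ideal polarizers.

Unpolarized light through the first polarizer → I₁ = 4.16e4 lux/2 = 2.08e+04 lux, polarized at 57°.
I₂ = I₁ · cos²(67°) = 2.08e+04 · 0.1527 = 3176 lux.
I₃ = I₂ · cos²(34°) = 3176 · 0.6873 = 2183 lux.
I₄ = I₃ · cos²(45°) = 2183 · 0.5 = 1091 lux.
Transmitted fraction = 0.02623.

I/I₀ ≈ 0.0262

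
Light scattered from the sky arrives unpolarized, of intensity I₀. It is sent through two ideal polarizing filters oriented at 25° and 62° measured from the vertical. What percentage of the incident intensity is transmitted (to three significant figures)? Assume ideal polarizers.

Unpolarized light through the first polarizer → I₁ = ½ I₀, now polarized at 25°.
I₂ = I₁ cos²(62° − 25°) = 0.5 I₀ · cos²(37°) = 0.3189 I₀.
That is 31.89% of the incident intensity.

≈ 31.9%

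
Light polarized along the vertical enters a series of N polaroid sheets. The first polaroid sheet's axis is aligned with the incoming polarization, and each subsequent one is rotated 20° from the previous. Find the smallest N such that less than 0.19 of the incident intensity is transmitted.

N = 15

First polarizer is aligned with the polarization: full transmission.
Each further stage multiplies by cos²(20°) = 0.883.
After N polarizers: T = 0.883^(N−1). Require T < 0.19 ⇒ N−1 > ln(0.19)/ln(0.883) = 13.35, so N−1 ≥ 14 and N = 15.
Check: N=15 gives T = 0.1752 < 0.19; N=14 gives T = 0.1984.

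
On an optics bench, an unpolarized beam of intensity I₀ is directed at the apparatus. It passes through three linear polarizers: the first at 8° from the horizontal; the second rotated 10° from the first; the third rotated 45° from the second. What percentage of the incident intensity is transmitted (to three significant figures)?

≈ 24.2%

Unpolarized light through the first polarizer → I₁ = ½ I₀, now polarized at 8°.
I₂ = I₁ cos²(10°) = 0.5 · 0.9698 I₀ = 0.4849 I₀.
I₃ = I₂ cos²(45°) = 0.4849 · 0.5 I₀ = 0.2425 I₀.
That is 24.25% of the incident intensity.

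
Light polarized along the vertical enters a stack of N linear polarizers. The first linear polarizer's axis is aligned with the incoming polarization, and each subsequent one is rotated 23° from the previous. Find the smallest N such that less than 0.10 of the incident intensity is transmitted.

First polarizer is aligned with the polarization: full transmission.
Each further stage multiplies by cos²(23°) = 0.8473.
After N polarizers: T = 0.8473^(N−1). Require T < 0.10 ⇒ N−1 > ln(0.10)/ln(0.8473) = 13.90, so N−1 ≥ 14 and N = 15.
Check: N=15 gives T = 0.09834 < 0.10; N=14 gives T = 0.1161.

N = 15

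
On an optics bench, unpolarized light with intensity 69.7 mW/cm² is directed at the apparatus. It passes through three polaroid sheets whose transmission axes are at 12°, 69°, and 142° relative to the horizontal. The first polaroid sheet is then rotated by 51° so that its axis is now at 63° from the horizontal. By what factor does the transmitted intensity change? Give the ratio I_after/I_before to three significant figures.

Before rotation:
Unpolarized light through the first polarizer → I₁ = ½ I₀, now polarized at 12°.
I₂ = I₁ cos²(69° − 12°) = 0.5 I₀ · cos²(57°) = 0.1483 I₀.
I₃ = I₂ cos²(142° − 69°) = 0.1483 I₀ · cos²(73°) = 0.01268 I₀.
After rotation:
Unpolarized light through the first polarizer → I₁ = ½ I₀, now polarized at 63°.
I₂ = I₁ cos²(69° − 63°) = 0.5 I₀ · cos²(6°) = 0.4945 I₀.
I₃ = I₂ cos²(142° − 69°) = 0.4945 I₀ · cos²(73°) = 0.04227 I₀.
Ratio = 0.04227 / 0.01268 = 3.334.

I_new/I_old ≈ 3.33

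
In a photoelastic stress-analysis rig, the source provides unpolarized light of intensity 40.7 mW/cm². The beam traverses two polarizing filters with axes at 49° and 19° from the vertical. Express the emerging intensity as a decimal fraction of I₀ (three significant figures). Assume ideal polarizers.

Unpolarized light through the first polarizer → I₁ = 40.7 mW/cm²/2 = 20.35 mW/cm², polarized at 49°.
I₂ = I₁ · cos²(30°) = 20.35 · 0.75 = 15.26 mW/cm².
Transmitted fraction = 0.375.

I/I₀ ≈ 0.375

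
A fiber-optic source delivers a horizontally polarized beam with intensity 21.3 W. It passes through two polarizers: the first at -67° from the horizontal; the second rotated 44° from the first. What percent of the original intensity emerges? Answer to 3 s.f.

≈ 7.90%

I₁ = 21.3 W · cos²(67°) = 3.252 W.
I₂ = I₁ · cos²(44°) = 3.252 · 0.5174 = 1.683 W.
That is 7.9% of the incident intensity.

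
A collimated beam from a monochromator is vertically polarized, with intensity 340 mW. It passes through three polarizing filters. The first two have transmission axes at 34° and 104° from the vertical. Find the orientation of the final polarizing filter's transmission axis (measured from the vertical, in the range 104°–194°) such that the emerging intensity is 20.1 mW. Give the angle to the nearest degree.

θ ≈ 135°

I₁ = I₀ cos²(34° − 0°) = I₀ cos²(34°) = 0.6873 I₀.
I₂ = I₁ cos²(104° − 34°) = 0.6873 I₀ · cos²(70°) = 0.0804 I₀.
Target fraction: 20.1 / 340 mW = 0.05912 of I₀.
Need I₃/I₀ = 0.05912, so cos²(θ − 104°) = 0.05912 / 0.0804 = 0.7353.
θ − 104° = arccos(√0.7353) = 31.0°, giving θ ≈ 104 + 31.0 = 135.0°.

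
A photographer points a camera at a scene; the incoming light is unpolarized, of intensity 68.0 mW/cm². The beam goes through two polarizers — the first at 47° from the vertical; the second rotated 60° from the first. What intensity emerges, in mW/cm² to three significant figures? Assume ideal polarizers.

I ≈ 8.50 mW/cm²

Unpolarized light through the first polarizer → I₁ = 68.0 mW/cm²/2 = 34 mW/cm², polarized at 47°.
I₂ = I₁ · cos²(60°) = 34 · 0.25 = 8.5 mW/cm².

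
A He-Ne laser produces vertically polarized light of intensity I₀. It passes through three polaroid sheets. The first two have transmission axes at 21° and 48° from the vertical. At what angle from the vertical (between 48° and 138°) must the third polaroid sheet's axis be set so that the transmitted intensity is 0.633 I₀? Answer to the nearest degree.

I₁ = I₀ cos²(21° − 0°) = I₀ cos²(21°) = 0.8716 I₀.
I₂ = I₁ cos²(48° − 21°) = 0.8716 I₀ · cos²(27°) = 0.6919 I₀.
Need I₃/I₀ = 0.633, so cos²(θ − 48°) = 0.633 / 0.6919 = 0.9148.
θ − 48° = arccos(√0.9148) = 17.0°, giving θ ≈ 48 + 17.0 = 65.0°.

θ ≈ 65°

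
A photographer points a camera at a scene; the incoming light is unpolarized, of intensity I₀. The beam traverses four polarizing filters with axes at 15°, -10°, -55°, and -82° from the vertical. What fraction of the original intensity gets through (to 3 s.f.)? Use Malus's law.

≈ 0.163 I₀

Unpolarized light through the first polarizer → I₁ = ½ I₀, now polarized at 15°.
I₂ = I₁ cos²(-10° − 15°) = 0.5 I₀ · cos²(25°) = 0.4107 I₀.
I₃ = I₂ cos²(-55° + 10°) = 0.4107 I₀ · cos²(45°) = 0.2053 I₀.
I₄ = I₃ cos²(-82° + 55°) = 0.2053 I₀ · cos²(27°) = 0.163 I₀.
Transmitted fraction = 0.163.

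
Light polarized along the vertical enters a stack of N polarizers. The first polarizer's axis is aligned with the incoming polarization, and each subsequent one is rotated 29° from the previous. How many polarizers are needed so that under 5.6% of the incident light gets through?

N = 12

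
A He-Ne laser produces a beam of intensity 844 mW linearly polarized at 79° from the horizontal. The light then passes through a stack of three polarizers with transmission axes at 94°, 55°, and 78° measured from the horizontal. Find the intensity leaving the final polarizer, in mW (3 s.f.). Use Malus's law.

By Malus's law, I₁ = 844 mW · cos²(15°) = 787.5 mW.
I₂ = I₁ · cos²(39°) = 787.5 · 0.604 = 475.6 mW.
I₃ = I₂ · cos²(23°) = 475.6 · 0.8473 = 403 mW.

I ≈ 403 mW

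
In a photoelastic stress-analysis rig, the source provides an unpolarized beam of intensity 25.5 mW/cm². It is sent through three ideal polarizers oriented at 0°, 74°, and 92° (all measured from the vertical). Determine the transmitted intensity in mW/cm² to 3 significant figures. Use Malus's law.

I ≈ 0.876 mW/cm²

Unpolarized light through the first polarizer → I₁ = 25.5 mW/cm²/2 = 12.75 mW/cm², polarized at 0°.
I₂ = I₁ · cos²(74°) = 12.75 · 0.07598 = 0.9687 mW/cm².
I₃ = I₂ · cos²(18°) = 0.9687 · 0.9045 = 0.8762 mW/cm².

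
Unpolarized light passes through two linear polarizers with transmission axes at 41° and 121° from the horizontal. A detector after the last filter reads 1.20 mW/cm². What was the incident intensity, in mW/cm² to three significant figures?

I₀ ≈ 79.6 mW/cm²

Unpolarized light through the first polarizer → I₁ = ½ I₀, now polarized at 41°.
I₂ = I₁ cos²(121° − 41°) = 0.5 I₀ · cos²(80°) = 0.01508 I₀.
So 1.20 mW/cm² = 0.01508 I₀, giving I₀ = 1.20/0.01508 = 79.59 mW/cm².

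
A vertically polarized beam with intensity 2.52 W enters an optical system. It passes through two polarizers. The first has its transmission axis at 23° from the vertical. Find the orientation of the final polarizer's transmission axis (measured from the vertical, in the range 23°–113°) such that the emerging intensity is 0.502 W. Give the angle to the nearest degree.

I₁ = I₀ cos²(23° − 0°) = I₀ cos²(23°) = 0.8473 I₀.
Target fraction: 0.502 / 2.52 W = 0.1992 of I₀.
Need I₂/I₀ = 0.1992, so cos²(θ − 23°) = 0.1992 / 0.8473 = 0.2351.
θ − 23° = arccos(√0.2351) = 61.0°, giving θ ≈ 23 + 61.0 = 84.0°.

θ ≈ 84°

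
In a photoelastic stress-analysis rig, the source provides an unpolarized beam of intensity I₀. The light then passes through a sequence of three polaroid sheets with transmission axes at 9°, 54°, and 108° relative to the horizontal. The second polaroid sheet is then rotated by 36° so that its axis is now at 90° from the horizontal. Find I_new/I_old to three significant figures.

I_new/I_old ≈ 0.128

Before rotation:
Unpolarized light through the first polarizer → I₁ = ½ I₀, now polarized at 9°.
I₂ = I₁ cos²(54° − 9°) = 0.5 I₀ · cos²(45°) = 0.25 I₀.
I₃ = I₂ cos²(108° − 54°) = 0.25 I₀ · cos²(54°) = 0.08637 I₀.
After rotation:
Unpolarized light through the first polarizer → I₁ = ½ I₀, now polarized at 9°.
I₂ = I₁ cos²(90° − 9°) = 0.5 I₀ · cos²(81°) = 0.01224 I₀.
I₃ = I₂ cos²(108° − 90°) = 0.01224 I₀ · cos²(18°) = 0.01107 I₀.
Ratio = 0.01107 / 0.08637 = 0.1281.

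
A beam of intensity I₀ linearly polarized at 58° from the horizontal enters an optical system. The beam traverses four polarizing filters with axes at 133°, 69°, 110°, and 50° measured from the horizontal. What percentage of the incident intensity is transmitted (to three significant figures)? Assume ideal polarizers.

≈ 0.183%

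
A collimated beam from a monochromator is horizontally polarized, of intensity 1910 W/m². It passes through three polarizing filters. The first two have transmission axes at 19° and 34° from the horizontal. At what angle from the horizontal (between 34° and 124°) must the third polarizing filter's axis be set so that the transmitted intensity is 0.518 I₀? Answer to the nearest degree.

θ ≈ 72°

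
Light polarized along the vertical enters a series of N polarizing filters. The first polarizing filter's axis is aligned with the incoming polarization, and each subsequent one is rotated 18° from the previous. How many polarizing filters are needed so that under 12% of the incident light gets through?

N = 23

First polarizer is aligned with the polarization: full transmission.
Each further stage multiplies by cos²(18°) = 0.9045.
After N polarizers: T = 0.9045^(N−1). Require T < 0.12 ⇒ N−1 > ln(0.12)/ln(0.9045) = 21.13, so N−1 ≥ 22 and N = 23.
Check: N=23 gives T = 0.1099 < 0.12; N=22 gives T = 0.1215.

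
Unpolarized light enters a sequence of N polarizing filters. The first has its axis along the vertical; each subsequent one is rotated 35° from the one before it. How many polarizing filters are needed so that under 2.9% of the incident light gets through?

First polarizer halves the unpolarized light: factor 1/2.
Each further stage multiplies by cos²(35°) = 0.671.
After N polarizers: T = 0.5·0.671^(N−1). Require T < 0.029 ⇒ N−1 > ln(0.029/0.5)/ln(0.671) = 7.14, so N−1 ≥ 8 and N = 9.
Check: N=9 gives T = 0.02055 < 0.029; N=8 gives T = 0.03062.

N = 9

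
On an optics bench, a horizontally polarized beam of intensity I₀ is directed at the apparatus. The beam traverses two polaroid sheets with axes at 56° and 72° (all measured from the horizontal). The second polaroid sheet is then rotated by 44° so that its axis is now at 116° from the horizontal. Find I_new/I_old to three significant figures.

Before rotation:
By Malus's law, I₁ = I₀ cos²(56° − 0°) = I₀ cos²(56°) = 0.3127 I₀.
I₂ = I₁ cos²(72° − 56°) = 0.3127 I₀ · cos²(16°) = 0.2889 I₀.
After rotation:
I₁ = I₀ cos²(56° − 0°) = I₀ cos²(56°) = 0.3127 I₀.
I₂ = I₁ cos²(116° − 56°) = 0.3127 I₀ · cos²(60°) = 0.07817 I₀.
Ratio = 0.07817 / 0.2889 = 0.2706.

I_new/I_old ≈ 0.271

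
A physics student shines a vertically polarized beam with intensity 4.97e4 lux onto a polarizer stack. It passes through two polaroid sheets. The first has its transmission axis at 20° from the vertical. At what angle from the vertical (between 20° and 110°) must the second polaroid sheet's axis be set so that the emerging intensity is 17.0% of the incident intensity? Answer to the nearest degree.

θ ≈ 84°

By Malus's law, I₁ = I₀ cos²(20° − 0°) = I₀ cos²(20°) = 0.883 I₀.
Need I₂/I₀ = 0.17, so cos²(θ − 20°) = 0.17 / 0.883 = 0.1925.
θ − 20° = arccos(√0.1925) = 64.0°, giving θ ≈ 20 + 64.0 = 84.0°.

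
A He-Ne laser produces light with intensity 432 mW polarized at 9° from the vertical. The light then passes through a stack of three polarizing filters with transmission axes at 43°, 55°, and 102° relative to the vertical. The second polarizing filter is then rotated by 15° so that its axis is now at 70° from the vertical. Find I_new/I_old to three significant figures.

I_new/I_old ≈ 1.28

Before rotation:
I₁ = I₀ cos²(43° − 9°) = I₀ cos²(34°) = 0.6873 I₀.
I₂ = I₁ cos²(55° − 43°) = 0.6873 I₀ · cos²(12°) = 0.6576 I₀.
I₃ = I₂ cos²(102° − 55°) = 0.6576 I₀ · cos²(47°) = 0.3059 I₀.
After rotation:
I₁ = I₀ cos²(43° − 9°) = I₀ cos²(34°) = 0.6873 I₀.
I₂ = I₁ cos²(70° − 43°) = 0.6873 I₀ · cos²(27°) = 0.5456 I₀.
I₃ = I₂ cos²(102° − 70°) = 0.5456 I₀ · cos²(32°) = 0.3924 I₀.
Ratio = 0.3924 / 0.3059 = 1.283.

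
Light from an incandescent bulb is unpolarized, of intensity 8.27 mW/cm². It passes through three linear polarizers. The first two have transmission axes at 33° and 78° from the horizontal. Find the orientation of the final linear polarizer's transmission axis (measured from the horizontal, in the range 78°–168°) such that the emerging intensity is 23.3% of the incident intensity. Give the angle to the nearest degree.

Unpolarized light through the first polarizer → I₁ = ½ I₀, now polarized at 33°.
I₂ = I₁ cos²(78° − 33°) = 0.5 I₀ · cos²(45°) = 0.25 I₀.
Need I₃/I₀ = 0.233, so cos²(θ − 78°) = 0.233 / 0.25 = 0.932.
θ − 78° = arccos(√0.932) = 15.1°, giving θ ≈ 78 + 15.1 = 93.1°.

θ ≈ 93°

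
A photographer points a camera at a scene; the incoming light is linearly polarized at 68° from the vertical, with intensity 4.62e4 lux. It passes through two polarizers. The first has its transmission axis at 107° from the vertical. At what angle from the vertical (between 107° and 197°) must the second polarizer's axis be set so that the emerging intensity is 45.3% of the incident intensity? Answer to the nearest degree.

θ ≈ 137°

By Malus's law, I₁ = I₀ cos²(107° − 68°) = I₀ cos²(39°) = 0.604 I₀.
Need I₂/I₀ = 0.453, so cos²(θ − 107°) = 0.453 / 0.604 = 0.7501.
θ − 107° = arccos(√0.7501) = 30.0°, giving θ ≈ 107 + 30.0 = 137.0°.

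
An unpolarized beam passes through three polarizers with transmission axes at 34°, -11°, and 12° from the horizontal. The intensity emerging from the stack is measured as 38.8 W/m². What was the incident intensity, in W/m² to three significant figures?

Unpolarized light through the first polarizer → I₁ = ½ I₀, now polarized at 34°.
I₂ = I₁ cos²(-11° − 34°) = 0.5 I₀ · cos²(45°) = 0.25 I₀.
I₃ = I₂ cos²(12° + 11°) = 0.25 I₀ · cos²(23°) = 0.2118 I₀.
So 38.8 W/m² = 0.2118 I₀, giving I₀ = 38.8/0.2118 = 183.2 W/m².

I₀ ≈ 183 W/m²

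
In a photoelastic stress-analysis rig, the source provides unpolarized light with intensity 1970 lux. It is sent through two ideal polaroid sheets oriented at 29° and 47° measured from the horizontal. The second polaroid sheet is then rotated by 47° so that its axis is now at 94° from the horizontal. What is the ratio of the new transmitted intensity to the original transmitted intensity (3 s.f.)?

Before rotation:
Unpolarized light through the first polarizer → I₁ = ½ I₀, now polarized at 29°.
I₂ = I₁ cos²(47° − 29°) = 0.5 I₀ · cos²(18°) = 0.4523 I₀.
After rotation:
Unpolarized light through the first polarizer → I₁ = ½ I₀, now polarized at 29°.
I₂ = I₁ cos²(94° − 29°) = 0.5 I₀ · cos²(65°) = 0.0893 I₀.
Ratio = 0.0893 / 0.4523 = 0.1975.

I_new/I_old ≈ 0.197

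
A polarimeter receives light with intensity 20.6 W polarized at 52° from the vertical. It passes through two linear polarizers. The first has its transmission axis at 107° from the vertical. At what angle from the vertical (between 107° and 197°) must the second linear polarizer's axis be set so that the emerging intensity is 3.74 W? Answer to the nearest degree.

I₁ = I₀ cos²(107° − 52°) = I₀ cos²(55°) = 0.329 I₀.
Target fraction: 3.74 / 20.6 W = 0.1816 of I₀.
Need I₂/I₀ = 0.1816, so cos²(θ − 107°) = 0.1816 / 0.329 = 0.5519.
θ − 107° = arccos(√0.5519) = 42.0°, giving θ ≈ 107 + 42.0 = 149.0°.

θ ≈ 149°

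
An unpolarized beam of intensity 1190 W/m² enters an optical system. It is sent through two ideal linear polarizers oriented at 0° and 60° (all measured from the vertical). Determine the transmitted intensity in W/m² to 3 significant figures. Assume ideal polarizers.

Unpolarized light through the first polarizer → I₁ = 1190 W/m²/2 = 595 W/m², polarized at 0°.
I₂ = I₁ · cos²(60°) = 595 · 0.25 = 148.8 W/m².

I ≈ 149 W/m²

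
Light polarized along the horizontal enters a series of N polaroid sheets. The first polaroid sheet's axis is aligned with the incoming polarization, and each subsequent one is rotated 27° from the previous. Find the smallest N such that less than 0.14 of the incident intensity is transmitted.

N = 10

First polarizer is aligned with the polarization: full transmission.
Each further stage multiplies by cos²(27°) = 0.7939.
After N polarizers: T = 0.7939^(N−1). Require T < 0.14 ⇒ N−1 > ln(0.14)/ln(0.7939) = 8.52, so N−1 ≥ 9 and N = 10.
Check: N=10 gives T = 0.1253 < 0.14; N=9 gives T = 0.1578.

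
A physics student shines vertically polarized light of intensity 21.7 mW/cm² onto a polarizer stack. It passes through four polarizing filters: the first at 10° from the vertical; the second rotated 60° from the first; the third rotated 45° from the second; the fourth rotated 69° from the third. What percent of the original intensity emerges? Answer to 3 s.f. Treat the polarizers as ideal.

By Malus's law, I₁ = 21.7 mW/cm² · cos²(10°) = 21.05 mW/cm².
I₂ = I₁ · cos²(60°) = 21.05 · 0.25 = 5.261 mW/cm².
I₃ = I₂ · cos²(45°) = 5.261 · 0.5 = 2.631 mW/cm².
I₄ = I₃ · cos²(69°) = 2.631 · 0.1284 = 0.3379 mW/cm².
That is 1.557% of the incident intensity.

≈ 1.56%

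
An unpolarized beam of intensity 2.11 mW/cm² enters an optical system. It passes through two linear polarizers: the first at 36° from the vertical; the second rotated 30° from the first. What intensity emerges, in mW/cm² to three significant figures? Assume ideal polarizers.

I ≈ 0.791 mW/cm²

Unpolarized light through the first polarizer → I₁ = 2.11 mW/cm²/2 = 1.055 mW/cm², polarized at 36°.
I₂ = I₁ · cos²(30°) = 1.055 · 0.75 = 0.7913 mW/cm².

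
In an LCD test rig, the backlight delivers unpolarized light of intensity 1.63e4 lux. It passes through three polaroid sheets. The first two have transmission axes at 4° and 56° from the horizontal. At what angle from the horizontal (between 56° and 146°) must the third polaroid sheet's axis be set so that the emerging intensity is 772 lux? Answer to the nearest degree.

Unpolarized light through the first polarizer → I₁ = ½ I₀, now polarized at 4°.
I₂ = I₁ cos²(56° − 4°) = 0.5 I₀ · cos²(52°) = 0.1895 I₀.
Target fraction: 772 / 1.63e4 lux = 0.04736 of I₀.
Need I₃/I₀ = 0.04736, so cos²(θ − 56°) = 0.04736 / 0.1895 = 0.2499.
θ − 56° = arccos(√0.2499) = 60.0°, giving θ ≈ 56 + 60.0 = 116.0°.

θ ≈ 116°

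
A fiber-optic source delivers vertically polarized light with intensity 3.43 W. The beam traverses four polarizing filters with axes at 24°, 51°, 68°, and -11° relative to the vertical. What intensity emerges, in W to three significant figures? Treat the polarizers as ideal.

I ≈ 0.0757 W

By Malus's law, I₁ = 3.43 W · cos²(24°) = 2.863 W.
I₂ = I₁ · cos²(27°) = 2.863 · 0.7939 = 2.273 W.
I₃ = I₂ · cos²(17°) = 2.273 · 0.9145 = 2.078 W.
I₄ = I₃ · cos²(79°) = 2.078 · 0.03641 = 0.07567 W.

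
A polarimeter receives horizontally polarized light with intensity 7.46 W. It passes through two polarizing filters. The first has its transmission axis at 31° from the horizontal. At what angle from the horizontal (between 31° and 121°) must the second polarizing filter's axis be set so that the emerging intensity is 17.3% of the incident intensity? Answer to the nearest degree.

θ ≈ 92°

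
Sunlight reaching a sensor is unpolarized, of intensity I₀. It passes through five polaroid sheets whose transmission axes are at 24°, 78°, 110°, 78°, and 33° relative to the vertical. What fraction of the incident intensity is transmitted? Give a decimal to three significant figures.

≈ 0.0447 I₀

Unpolarized light through the first polarizer → I₁ = ½ I₀, now polarized at 24°.
I₂ = I₁ cos²(78° − 24°) = 0.5 I₀ · cos²(54°) = 0.1727 I₀.
I₃ = I₂ cos²(110° − 78°) = 0.1727 I₀ · cos²(32°) = 0.1242 I₀.
I₄ = I₃ cos²(78° − 110°) = 0.1242 I₀ · cos²(32°) = 0.08935 I₀.
I₅ = I₄ cos²(33° − 78°) = 0.08935 I₀ · cos²(45°) = 0.04467 I₀.
Transmitted fraction = 0.04467.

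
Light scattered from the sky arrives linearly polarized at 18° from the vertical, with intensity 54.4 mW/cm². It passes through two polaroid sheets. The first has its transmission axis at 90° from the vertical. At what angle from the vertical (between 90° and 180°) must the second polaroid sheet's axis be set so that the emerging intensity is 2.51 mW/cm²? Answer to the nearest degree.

θ ≈ 136°

By Malus's law, I₁ = I₀ cos²(90° − 18°) = I₀ cos²(72°) = 0.09549 I₀.
Target fraction: 2.51 / 54.4 mW/cm² = 0.04614 of I₀.
Need I₂/I₀ = 0.04614, so cos²(θ − 90°) = 0.04614 / 0.09549 = 0.4832.
θ − 90° = arccos(√0.4832) = 46.0°, giving θ ≈ 90 + 46.0 = 136.0°.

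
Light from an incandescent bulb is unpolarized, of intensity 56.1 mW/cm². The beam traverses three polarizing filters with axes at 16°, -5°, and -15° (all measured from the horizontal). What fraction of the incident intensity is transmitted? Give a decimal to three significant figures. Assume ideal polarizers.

Unpolarized light through the first polarizer → I₁ = 56.1 mW/cm²/2 = 28.05 mW/cm², polarized at 16°.
I₂ = I₁ · cos²(21°) = 28.05 · 0.8716 = 24.45 mW/cm².
I₃ = I₂ · cos²(10°) = 24.45 · 0.9698 = 23.71 mW/cm².
Transmitted fraction = 0.4226.

I/I₀ ≈ 0.423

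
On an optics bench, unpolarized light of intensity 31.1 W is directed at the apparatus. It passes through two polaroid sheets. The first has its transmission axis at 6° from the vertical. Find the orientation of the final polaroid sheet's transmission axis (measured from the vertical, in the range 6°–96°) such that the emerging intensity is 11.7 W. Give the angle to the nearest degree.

θ ≈ 36°

Unpolarized light through the first polarizer → I₁ = ½ I₀, now polarized at 6°.
Target fraction: 11.7 / 31.1 W = 0.3762 of I₀.
Need I₂/I₀ = 0.3762, so cos²(θ − 6°) = 0.3762 / 0.5 = 0.7524.
θ − 6° = arccos(√0.7524) = 29.8°, giving θ ≈ 6 + 29.8 = 35.8°.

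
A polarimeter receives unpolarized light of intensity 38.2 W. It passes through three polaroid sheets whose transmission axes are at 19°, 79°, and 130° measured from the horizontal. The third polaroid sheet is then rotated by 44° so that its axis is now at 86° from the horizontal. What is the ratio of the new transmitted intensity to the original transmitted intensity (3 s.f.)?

Before rotation:
Unpolarized light through the first polarizer → I₁ = ½ I₀, now polarized at 19°.
I₂ = I₁ cos²(79° − 19°) = 0.5 I₀ · cos²(60°) = 0.125 I₀.
I₃ = I₂ cos²(130° − 79°) = 0.125 I₀ · cos²(51°) = 0.04951 I₀.
After rotation:
Unpolarized light through the first polarizer → I₁ = ½ I₀, now polarized at 19°.
I₂ = I₁ cos²(79° − 19°) = 0.5 I₀ · cos²(60°) = 0.125 I₀.
I₃ = I₂ cos²(86° − 79°) = 0.125 I₀ · cos²(7°) = 0.1231 I₀.
Ratio = 0.1231 / 0.04951 = 2.487.

I_new/I_old ≈ 2.49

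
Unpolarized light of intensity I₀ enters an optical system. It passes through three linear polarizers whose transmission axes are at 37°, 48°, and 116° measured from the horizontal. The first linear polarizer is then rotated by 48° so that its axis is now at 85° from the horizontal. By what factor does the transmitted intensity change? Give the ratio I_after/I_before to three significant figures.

I_new/I_old ≈ 0.662

Before rotation:
Unpolarized light through the first polarizer → I₁ = ½ I₀, now polarized at 37°.
I₂ = I₁ cos²(48° − 37°) = 0.5 I₀ · cos²(11°) = 0.4818 I₀.
I₃ = I₂ cos²(116° − 48°) = 0.4818 I₀ · cos²(68°) = 0.06761 I₀.
After rotation:
Unpolarized light through the first polarizer → I₁ = ½ I₀, now polarized at 85°.
I₂ = I₁ cos²(48° − 85°) = 0.5 I₀ · cos²(37°) = 0.3189 I₀.
I₃ = I₂ cos²(116° − 48°) = 0.3189 I₀ · cos²(68°) = 0.04475 I₀.
Ratio = 0.04475 / 0.06761 = 0.6619.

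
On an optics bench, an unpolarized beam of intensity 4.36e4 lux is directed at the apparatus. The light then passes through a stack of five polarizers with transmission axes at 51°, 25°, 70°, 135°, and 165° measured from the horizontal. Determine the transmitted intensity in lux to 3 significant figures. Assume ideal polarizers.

Unpolarized light through the first polarizer → I₁ = 4.36e4 lux/2 = 2.18e+04 lux, polarized at 51°.
I₂ = I₁ · cos²(26°) = 2.18e+04 · 0.8078 = 1.761e+04 lux.
I₃ = I₂ · cos²(45°) = 1.761e+04 · 0.5 = 8805 lux.
I₄ = I₃ · cos²(65°) = 8805 · 0.1786 = 1573 lux.
I₅ = I₄ · cos²(30°) = 1573 · 0.75 = 1180 lux.

I ≈ 1180 lux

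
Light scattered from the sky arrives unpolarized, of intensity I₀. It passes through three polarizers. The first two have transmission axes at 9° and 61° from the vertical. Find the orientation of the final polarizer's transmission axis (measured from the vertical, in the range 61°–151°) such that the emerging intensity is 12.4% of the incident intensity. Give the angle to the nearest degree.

Unpolarized light through the first polarizer → I₁ = ½ I₀, now polarized at 9°.
I₂ = I₁ cos²(61° − 9°) = 0.5 I₀ · cos²(52°) = 0.1895 I₀.
Need I₃/I₀ = 0.124, so cos²(θ − 61°) = 0.124 / 0.1895 = 0.6543.
θ − 61° = arccos(√0.6543) = 36.0°, giving θ ≈ 61 + 36.0 = 97.0°.

θ ≈ 97°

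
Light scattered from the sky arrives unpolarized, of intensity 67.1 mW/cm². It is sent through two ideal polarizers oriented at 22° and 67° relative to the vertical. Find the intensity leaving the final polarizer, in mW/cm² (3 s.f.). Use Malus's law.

Unpolarized light through the first polarizer → I₁ = 67.1 mW/cm²/2 = 33.55 mW/cm², polarized at 22°.
I₂ = I₁ · cos²(45°) = 33.55 · 0.5 = 16.78 mW/cm².

I ≈ 16.8 mW/cm²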